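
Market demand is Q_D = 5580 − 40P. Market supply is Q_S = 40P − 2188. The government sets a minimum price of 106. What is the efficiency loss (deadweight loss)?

In inverse form: demand P = 139.5 − 0.025Q, supply P = 54.7 + 0.025Q.
Competitive equilibrium: 139.5 − 0.025Q = 54.7 + 0.025Q → Q* = 1696, P* = 97.1.
At the floor P = 106, quantity demanded = (139.5 − 106)/0.025 = 1340.
Sellers' marginal cost at Q' = 1340: 54.7 + 0.025·1340 = 88.2.
ΔQ = 1696 − 1340 = 356; wedge = 106 − 88.2 = 17.8.
Welfare loss = ½ × 356 × 17.8 = 3168.40.

3168.40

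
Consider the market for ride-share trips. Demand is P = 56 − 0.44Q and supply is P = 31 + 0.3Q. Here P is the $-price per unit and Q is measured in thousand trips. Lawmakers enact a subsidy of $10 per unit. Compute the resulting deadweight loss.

$67.57 thousand

Competitive equilibrium: 56 − 0.44Q = 31 + 0.3Q → Q* = 33.7838, P* = 41.1351.
The subsidy lowers effective supply by 10: P = 21 + 0.3Q.
New quantity: 56 − 0.44Q = 21 + 0.3Q → Q' = 47.2973.
Overproduction ΔQ = 47.2973 − 33.7838 = 13.5135; wedge = subsidy = 10.
Deadweight loss = ½ × 13.5135 × 10 = $67.57 thousand.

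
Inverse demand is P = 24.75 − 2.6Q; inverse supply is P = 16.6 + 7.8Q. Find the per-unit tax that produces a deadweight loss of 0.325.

2.6

Competitive equilibrium: 24.75 − 2.6Q = 16.6 + 7.8Q → Q* = 0.7837, P* = 22.7125.
A tax t gives ΔQ = t/10.4 and wedge t, so DWL = t²/20.8.
t²/20.8 = 0.325 → t² = 6.76 → t = 2.6.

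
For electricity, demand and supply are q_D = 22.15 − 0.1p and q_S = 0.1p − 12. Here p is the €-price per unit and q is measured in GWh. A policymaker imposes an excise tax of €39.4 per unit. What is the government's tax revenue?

In inverse form: demand p = 221.5 − 10q, supply p = 120 + 10q.
Competitive equilibrium: 221.5 − 10q = 120 + 10q → q* = 5.075, p* = 170.75.
With the tax, the buyer price exceeds the seller price by 39.4: (221.5 − 10q) − (120 + 10q) = 39.4 → q' = 3.105.
Tax revenue = 39.4 × 3.105 = €122.337.

€122.337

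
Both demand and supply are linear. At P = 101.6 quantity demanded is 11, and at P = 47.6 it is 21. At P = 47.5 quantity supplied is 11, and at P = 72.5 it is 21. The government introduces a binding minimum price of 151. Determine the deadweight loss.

Demand slope = (47.6 − 101.6)/(21 − 11) = −5.4, so P = 161 − 5.4Q.
Supply slope = (72.5 − 47.5)/(21 − 11) = 2.5, so P = 20 + 2.5Q.
Competitive equilibrium: 161 − 5.4Q = 20 + 2.5Q → Q* = 17.8481, P* = 64.62025.
At the floor P = 151, quantity demanded = (161 − 151)/5.4 = 1.85185.
Sellers' marginal cost at Q' = 1.85185: 20 + 2.5·1.85185 = 24.62963.
ΔQ = 17.8481 − 1.85185 = 15.99625; wedge = 151 − 24.62963 = 126.37037.
The triangle = ½ × 15.99625 × 126.37037 = 1010.73.

1010.73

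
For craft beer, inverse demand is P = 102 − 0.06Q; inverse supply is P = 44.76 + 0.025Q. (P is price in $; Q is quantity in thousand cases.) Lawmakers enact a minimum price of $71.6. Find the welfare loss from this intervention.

Competitive equilibrium: 102 − 0.06Q = 44.76 + 0.025Q → Q* = 673.41176, P* = 61.59529.
At the floor P = 71.6, quantity demanded = (102 − 71.6)/0.06 = 506.66667.
Sellers' marginal cost at Q' = 506.66667: 44.76 + 0.025·506.66667 = 57.42667.
ΔQ = 673.41176 − 506.66667 = 166.74509; wedge = 71.6 − 57.42667 = 14.17333.
The triangle = ½ × 166.74509 × 14.17333 = $1181.67 thousand.

$1181.67 thousand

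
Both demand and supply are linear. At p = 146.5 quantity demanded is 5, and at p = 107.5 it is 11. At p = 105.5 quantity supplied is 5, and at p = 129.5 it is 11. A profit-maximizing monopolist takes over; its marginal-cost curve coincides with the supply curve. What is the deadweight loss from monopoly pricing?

Demand slope = (107.5 − 146.5)/(11 − 5) = −6.5, so p = 179 − 6.5q.
Supply slope = (129.5 − 105.5)/(11 − 5) = 4, so p = 85.5 + 4q.
Competitive equilibrium: 179 − 6.5q = 85.5 + 4q → q* = 8.9048, p* = 121.119.
Marginal revenue: MR = 179 − 13q. Set MR = MC: 179 − 13q = 85.5 + 4q → q_m = 5.5.
Price p_m = 179 − 6.5·5.5 = 143.25; MC(q_m) = 85.5 + 4·5.5 = 107.5.
Competitive q* = 8.9048, so Δq = 3.4048; wedge = 143.25 − 107.5 = 35.75.
The triangle = ½ × 3.4048 × 35.75 = 60.86.

60.86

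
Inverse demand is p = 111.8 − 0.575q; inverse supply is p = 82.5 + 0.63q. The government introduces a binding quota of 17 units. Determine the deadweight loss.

Competitive equilibrium: 111.8 − 0.575q = 82.5 + 0.63q → q* = 24.3154, p* = 97.8187.
At q = 17: demand price = 111.8 − 0.575·17 = 102.025; supply price = 82.5 + 0.63·17 = 93.21.
Δq = 24.3154 − 17 = 7.3154; wedge = 102.025 − 93.21 = 8.815.
Deadweight loss = ½ × 7.3154 × 8.815 = 32.24.

32.24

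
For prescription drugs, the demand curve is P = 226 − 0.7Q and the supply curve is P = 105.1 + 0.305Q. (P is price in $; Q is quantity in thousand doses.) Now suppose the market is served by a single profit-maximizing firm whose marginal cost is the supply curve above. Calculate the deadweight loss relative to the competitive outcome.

Competitive equilibrium: 226 − 0.7Q = 105.1 + 0.305Q → Q* = 120.29851, P* = 141.79104.
Marginal revenue: MR = 226 − 1.4Q. Set MR = MC: 226 − 1.4Q = 105.1 + 0.305Q → Q_m = 70.90909.
Price P_m = 226 − 0.7·70.90909 = 176.36364; MC(Q_m) = 105.1 + 0.305·70.90909 = 126.72727.
Competitive Q* = 120.29851, so ΔQ = 49.38942; wedge = 176.36364 − 126.72727 = 49.63637.
DWL = ½ × 49.38942 × 49.63637 = $1225.76 thousand.

$1225.76 thousand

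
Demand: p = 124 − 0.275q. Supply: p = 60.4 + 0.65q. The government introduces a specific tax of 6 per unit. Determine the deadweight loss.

Competitive equilibrium: 124 − 0.275q = 60.4 + 0.65q → q* = 68.7568, p* = 105.0919.
With the tax, the buyer price exceeds the seller price by 6: (124 − 0.275q) − (60.4 + 0.65q) = 6 → q' = 62.2703.
Δq = 68.7568 − 62.2703 = 6.4865; the wedge equals the tax, 6.
Welfare loss = ½ × 6.4865 × 6 = 19.46.

19.46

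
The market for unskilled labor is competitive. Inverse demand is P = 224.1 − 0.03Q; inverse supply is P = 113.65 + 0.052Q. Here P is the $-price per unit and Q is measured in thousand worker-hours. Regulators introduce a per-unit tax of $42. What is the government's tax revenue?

$35059.76 thousand

Competitive equilibrium: 224.1 − 0.03Q = 113.65 + 0.052Q → Q* = 1346.9512, P* = 183.6915.
With the tax, the buyer price exceeds the seller price by 42: (224.1 − 0.03Q) − (113.65 + 0.052Q) = 42 → Q' = 834.7561.
Tax revenue = 42 × 834.7561 = $35059.76 thousand.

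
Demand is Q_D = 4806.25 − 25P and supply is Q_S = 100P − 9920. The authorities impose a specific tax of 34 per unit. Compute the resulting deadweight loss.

In inverse form: demand P = 192.25 − 0.04Q, supply P = 99.2 + 0.01Q.
Competitive equilibrium: 192.25 − 0.04Q = 99.2 + 0.01Q → Q* = 1861, P* = 117.81.
With the tax, the buyer price exceeds the seller price by 34: (192.25 − 0.04Q) − (99.2 + 0.01Q) = 34 → Q' = 1181.
ΔQ = 1861 − 1181 = 680; the wedge equals the tax, 34.
The triangle = ½ × 680 × 34 = 11560.

11560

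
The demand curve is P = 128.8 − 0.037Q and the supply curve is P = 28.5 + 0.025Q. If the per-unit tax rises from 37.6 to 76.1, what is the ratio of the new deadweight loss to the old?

Competitive equilibrium: 128.8 − 0.037Q = 28.5 + 0.025Q → Q* = 1617.7419, P* = 68.9435.
For a per-unit tax t: ΔQ = t/0.062, so DWL = ½·t·(t/0.062) = t²/0.124.
At t = 37.6: DWL = 11401.290. At t = 76.1: DWL = 46703.306.
Ratio = (76.1/37.6)² = 4.096.

4.096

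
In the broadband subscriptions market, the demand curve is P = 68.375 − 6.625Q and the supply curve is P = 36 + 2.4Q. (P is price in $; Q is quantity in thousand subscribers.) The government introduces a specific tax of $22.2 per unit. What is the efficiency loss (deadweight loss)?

Competitive equilibrium: 68.375 − 6.625Q = 36 + 2.4Q → Q* = 3.5873, P* = 44.6094.
With the tax, the buyer price exceeds the seller price by 22.2: (68.375 − 6.625Q) − (36 + 2.4Q) = 22.2 → Q' = 1.1274.
ΔQ = 3.5873 − 1.1274 = 2.4599; the wedge equals the tax, 22.2.
Welfare loss = ½ × 2.4599 × 22.2 = $27.30 thousand.

$27.30 thousand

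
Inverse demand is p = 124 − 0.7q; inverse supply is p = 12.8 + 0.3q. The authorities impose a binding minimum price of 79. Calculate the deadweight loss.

1100.48

Competitive equilibrium: 124 − 0.7q = 12.8 + 0.3q → q* = 111.2, p* = 46.16.
At the floor p = 79, quantity demanded = (124 − 79)/0.7 = 64.2857.
Sellers' marginal cost at q' = 64.2857: 12.8 + 0.3·64.2857 = 32.0857.
Δq = 111.2 − 64.2857 = 46.9143; wedge = 79 − 32.0857 = 46.9143.
Deadweight loss = ½ × 46.9143 × 46.9143 = 1100.48.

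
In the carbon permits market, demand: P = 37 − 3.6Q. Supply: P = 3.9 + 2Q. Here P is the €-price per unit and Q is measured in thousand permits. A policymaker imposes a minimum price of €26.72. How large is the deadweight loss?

€26.14 thousand

Competitive equilibrium: 37 − 3.6Q = 3.9 + 2Q → Q* = 5.91071, P* = 15.72143.
At the floor P = 26.72, quantity demanded = (37 − 26.72)/3.6 = 2.85556.
Sellers' marginal cost at Q' = 2.85556: 3.9 + 2·2.85556 = 9.61112.
ΔQ = 5.91071 − 2.85556 = 3.05515; wedge = 26.72 − 9.61112 = 17.10888.
Welfare loss = ½ × 3.05515 × 17.10888 = €26.14 thousand.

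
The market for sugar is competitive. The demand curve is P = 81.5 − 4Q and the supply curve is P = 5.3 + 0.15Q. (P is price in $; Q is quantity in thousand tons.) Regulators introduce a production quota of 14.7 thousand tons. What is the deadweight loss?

$27.82 thousand

Competitive equilibrium: 81.5 − 4Q = 5.3 + 0.15Q → Q* = 18.3614, P* = 8.0542.
At Q = 14.7: demand price = 81.5 − 4·14.7 = 22.7; supply price = 5.3 + 0.15·14.7 = 7.505.
ΔQ = 18.3614 − 14.7 = 3.6614; wedge = 22.7 − 7.505 = 15.195.
The triangle = ½ × 3.6614 × 15.195 = $27.82 thousand.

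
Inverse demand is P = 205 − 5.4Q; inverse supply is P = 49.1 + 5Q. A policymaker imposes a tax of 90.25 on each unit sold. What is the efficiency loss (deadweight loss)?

Competitive equilibrium: 205 − 5.4Q = 49.1 + 5Q → Q* = 14.9904, P* = 124.0519.
With the tax, the buyer price exceeds the seller price by 90.25: (205 − 5.4Q) − (49.1 + 5Q) = 90.25 → Q' = 6.3125.
ΔQ = 14.9904 − 6.3125 = 8.6779; the wedge equals the tax, 90.25.
Deadweight loss = ½ × 8.6779 × 90.25 = 391.59.

391.59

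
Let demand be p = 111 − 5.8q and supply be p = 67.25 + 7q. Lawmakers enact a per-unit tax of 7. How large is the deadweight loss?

1.91

Competitive equilibrium: 111 − 5.8q = 67.25 + 7q → q* = 3.418, p* = 91.1758.
With the tax, the buyer price exceeds the seller price by 7: (111 − 5.8q) − (67.25 + 7q) = 7 → q' = 2.8711.
Δq = 3.418 − 2.8711 = 0.5469; the wedge equals the tax, 7.
DWL = ½ × 0.5469 × 7 = 1.91.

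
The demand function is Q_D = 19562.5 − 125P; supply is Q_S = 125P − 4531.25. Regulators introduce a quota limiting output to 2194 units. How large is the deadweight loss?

226557.54

In inverse form: demand P = 156.5 − 0.008Q, supply P = 36.25 + 0.008Q.
Competitive equilibrium: 156.5 − 0.008Q = 36.25 + 0.008Q → Q* = 7515.625, P* = 96.375.
At Q = 2194: demand price = 156.5 − 0.008·2194 = 138.948; supply price = 36.25 + 0.008·2194 = 53.802.
ΔQ = 7515.625 − 2194 = 5321.625; wedge = 138.948 − 53.802 = 85.146.
The triangle = ½ × 5321.625 × 85.146 = 226557.54.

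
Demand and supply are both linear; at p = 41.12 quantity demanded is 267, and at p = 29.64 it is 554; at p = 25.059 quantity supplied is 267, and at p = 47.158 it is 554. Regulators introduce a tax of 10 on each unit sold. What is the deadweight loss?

Demand slope = (29.64 − 41.12)/(554 − 267) = −0.04, so p = 51.8 − 0.04q.
Supply slope = (47.158 − 25.059)/(554 − 267) = 0.077, so p = 4.5 + 0.077q.
Competitive equilibrium: 51.8 − 0.04q = 4.5 + 0.077q → q* = 404.2735, p* = 35.6291.
With the tax, the buyer price exceeds the seller price by 10: (51.8 − 0.04q) − (4.5 + 0.077q) = 10 → q' = 318.8034.
Δq = 404.2735 − 318.8034 = 85.4701; the wedge equals the tax, 10.
Deadweight loss = ½ × 85.4701 × 10 = 427.35.

427.35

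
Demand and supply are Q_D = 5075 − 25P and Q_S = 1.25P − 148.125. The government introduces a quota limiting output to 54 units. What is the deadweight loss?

In inverse form: demand P = 203 − 0.04Q, supply P = 118.5 + 0.8Q.
Competitive equilibrium: 203 − 0.04Q = 118.5 + 0.8Q → Q* = 100.5952, P* = 198.9762.
At Q = 54: demand price = 203 − 0.04·54 = 200.84; supply price = 118.5 + 0.8·54 = 161.7.
ΔQ = 100.5952 − 54 = 46.5952; wedge = 200.84 − 161.7 = 39.14.
The triangle = ½ × 46.5952 × 39.14 = 911.87.

911.87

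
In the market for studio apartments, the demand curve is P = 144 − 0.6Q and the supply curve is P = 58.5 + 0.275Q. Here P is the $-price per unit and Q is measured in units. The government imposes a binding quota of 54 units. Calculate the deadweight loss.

$836.04

Competitive equilibrium: 144 − 0.6Q = 58.5 + 0.275Q → Q* = 97.7143, P* = 85.3714.
At Q = 54: demand price = 144 − 0.6·54 = 111.6; supply price = 58.5 + 0.275·54 = 73.35.
ΔQ = 97.7143 − 54 = 43.7143; wedge = 111.6 − 73.35 = 38.25.
The triangle = ½ × 43.7143 × 38.25 = $836.04.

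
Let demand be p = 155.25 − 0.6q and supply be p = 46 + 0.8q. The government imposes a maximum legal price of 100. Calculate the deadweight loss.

77.70

Competitive equilibrium: 155.25 − 0.6q = 46 + 0.8q → q* = 78.0357, p* = 108.4286.
At the ceiling p = 100, quantity supplied = (100 − 46)/0.8 = 67.5.
Willingness to pay at q' = 67.5: 155.25 − 0.6·67.5 = 114.75.
Δq = 78.0357 − 67.5 = 10.5357; wedge = 114.75 − 100 = 14.75.
Welfare loss = ½ × 10.5357 × 14.75 = 77.70.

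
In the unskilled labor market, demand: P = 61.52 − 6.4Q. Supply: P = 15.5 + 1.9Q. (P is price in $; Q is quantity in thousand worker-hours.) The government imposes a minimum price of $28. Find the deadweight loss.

$0.39 thousand

Competitive equilibrium: 61.52 − 6.4Q = 15.5 + 1.9Q → Q* = 5.5446, P* = 26.0347.
At the floor P = 28, quantity demanded = (61.52 − 28)/6.4 = 5.2375.
Sellers' marginal cost at Q' = 5.2375: 15.5 + 1.9·5.2375 = 25.4513.
ΔQ = 5.5446 − 5.2375 = 0.3071; wedge = 28 − 25.4513 = 2.5487.
The triangle = ½ × 0.3071 × 2.5487 = $0.39 thousand.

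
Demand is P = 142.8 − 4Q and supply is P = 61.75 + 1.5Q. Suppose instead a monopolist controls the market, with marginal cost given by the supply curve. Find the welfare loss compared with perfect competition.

Competitive equilibrium: 142.8 − 4Q = 61.75 + 1.5Q → Q* = 14.7364, P* = 83.8545.
Marginal revenue: MR = 142.8 − 8Q. Set MR = MC: 142.8 − 8Q = 61.75 + 1.5Q → Q_m = 8.5316.
Price P_m = 142.8 − 4·8.5316 = 108.6736; MC(Q_m) = 61.75 + 1.5·8.5316 = 74.5474.
Competitive Q* = 14.7364, so ΔQ = 6.2048; wedge = 108.6736 − 74.5474 = 34.1262.
DWL = ½ × 6.2048 × 34.1262 = 105.87.

105.87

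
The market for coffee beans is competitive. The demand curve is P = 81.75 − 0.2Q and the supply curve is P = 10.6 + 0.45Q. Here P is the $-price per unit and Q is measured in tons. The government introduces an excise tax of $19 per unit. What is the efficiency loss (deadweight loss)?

Competitive equilibrium: 81.75 − 0.2Q = 10.6 + 0.45Q → Q* = 109.4615, P* = 59.8577.
With the tax, the buyer price exceeds the seller price by 19: (81.75 − 0.2Q) − (10.6 + 0.45Q) = 19 → Q' = 80.2308.
ΔQ = 109.4615 − 80.2308 = 29.2307; the wedge equals the tax, 19.
The triangle = ½ × 29.2307 × 19 = $277.69.

$277.69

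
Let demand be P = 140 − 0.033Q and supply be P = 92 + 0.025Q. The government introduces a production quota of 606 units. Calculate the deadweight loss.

1423.91

Competitive equilibrium: 140 − 0.033Q = 92 + 0.025Q → Q* = 827.5862, P* = 112.6897.
At Q = 606: demand price = 140 − 0.033·606 = 120.002; supply price = 92 + 0.025·606 = 107.15.
ΔQ = 827.5862 − 606 = 221.5862; wedge = 120.002 − 107.15 = 12.852.
The triangle = ½ × 221.5862 × 12.852 = 1423.91.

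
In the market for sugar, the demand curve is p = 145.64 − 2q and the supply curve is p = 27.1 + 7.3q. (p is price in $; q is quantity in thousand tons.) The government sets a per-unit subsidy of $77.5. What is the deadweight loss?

Competitive equilibrium: 145.64 − 2q = 27.1 + 7.3q → q* = 12.7462, p* = 120.1475.
The subsidy lowers effective supply by 77.5: p = 7.3q − 50.4.
New quantity: 145.64 − 2q = 7.3q − 50.4 → q' = 21.0796.
Overproduction Δq = 21.0796 − 12.7462 = 8.3334; wedge = subsidy = 77.5.
Deadweight loss = ½ × 8.3334 × 77.5 = $322.92 thousand.

$322.92 thousand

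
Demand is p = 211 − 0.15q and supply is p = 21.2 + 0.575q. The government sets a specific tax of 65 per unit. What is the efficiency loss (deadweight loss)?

Competitive equilibrium: 211 − 0.15q = 21.2 + 0.575q → q* = 261.7931, p* = 171.731.
With the tax, the buyer price exceeds the seller price by 65: (211 − 0.15q) − (21.2 + 0.575q) = 65 → q' = 172.1379.
Δq = 261.7931 − 172.1379 = 89.6552; the wedge equals the tax, 65.
Deadweight loss = ½ × 89.6552 × 65 = 2913.79.

2913.79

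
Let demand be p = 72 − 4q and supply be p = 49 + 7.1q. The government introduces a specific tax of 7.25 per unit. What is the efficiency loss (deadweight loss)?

2.37

Competitive equilibrium: 72 − 4q = 49 + 7.1q → q* = 2.0721, p* = 63.7117.
With the tax, the buyer price exceeds the seller price by 7.25: (72 − 4q) − (49 + 7.1q) = 7.25 → q' = 1.4189.
Δq = 2.0721 − 1.4189 = 0.6532; the wedge equals the tax, 7.25.
Deadweight loss = ½ × 0.6532 × 7.25 = 2.37.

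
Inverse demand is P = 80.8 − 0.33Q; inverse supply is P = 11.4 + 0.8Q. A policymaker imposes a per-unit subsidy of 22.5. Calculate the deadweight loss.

224

Competitive equilibrium: 80.8 − 0.33Q = 11.4 + 0.8Q → Q* = 61.4159, P* = 60.5327.
The subsidy lowers effective supply by 22.5: P = 0.8Q − 11.1.
New quantity: 80.8 − 0.33Q = 0.8Q − 11.1 → Q' = 81.3274.
Overproduction ΔQ = 81.3274 − 61.4159 = 19.9115; wedge = subsidy = 22.5.
Deadweight loss = ½ × 19.9115 × 22.5 = 224.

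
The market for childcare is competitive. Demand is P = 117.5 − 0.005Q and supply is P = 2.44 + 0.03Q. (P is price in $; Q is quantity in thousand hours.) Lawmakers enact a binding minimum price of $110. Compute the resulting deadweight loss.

$55910.77 thousand

Competitive equilibrium: 117.5 − 0.005Q = 2.44 + 0.03Q → Q* = 3287.4286, P* = 101.0629.
At the floor P = 110, quantity demanded = (117.5 − 110)/0.005 = 1500.
Sellers' marginal cost at Q' = 1500: 2.44 + 0.03·1500 = 47.44.
ΔQ = 3287.4286 − 1500 = 1787.4286; wedge = 110 − 47.44 = 62.56.
The triangle = ½ × 1787.4286 × 62.56 = $55910.77 thousand.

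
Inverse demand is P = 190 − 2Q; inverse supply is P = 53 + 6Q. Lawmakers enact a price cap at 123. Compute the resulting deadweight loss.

Competitive equilibrium: 190 − 2Q = 53 + 6Q → Q* = 17.125, P* = 155.75.
At the ceiling P = 123, quantity supplied = (123 − 53)/6 = 11.6667.
Willingness to pay at Q' = 11.6667: 190 − 2·11.6667 = 166.6666.
ΔQ = 17.125 − 11.6667 = 5.4583; wedge = 166.6666 − 123 = 43.6666.
The triangle = ½ × 5.4583 × 43.6666 = 119.17.

119.17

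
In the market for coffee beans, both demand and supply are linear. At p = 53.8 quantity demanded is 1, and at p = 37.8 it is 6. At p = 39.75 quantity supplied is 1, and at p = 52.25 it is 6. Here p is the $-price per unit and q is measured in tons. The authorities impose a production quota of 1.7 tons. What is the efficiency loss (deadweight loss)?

$8.88

Demand slope = (37.8 − 53.8)/(6 − 1) = −3.2, so p = 57 − 3.2q.
Supply slope = (52.25 − 39.75)/(6 − 1) = 2.5, so p = 37.25 + 2.5q.
Competitive equilibrium: 57 − 3.2q = 37.25 + 2.5q → q* = 3.4649, p* = 45.9123.
At q = 1.7: demand price = 57 − 3.2·1.7 = 51.56; supply price = 37.25 + 2.5·1.7 = 41.5.
Δq = 3.4649 − 1.7 = 1.7649; wedge = 51.56 − 41.5 = 10.06.
Deadweight loss = ½ × 1.7649 × 10.06 = $8.88.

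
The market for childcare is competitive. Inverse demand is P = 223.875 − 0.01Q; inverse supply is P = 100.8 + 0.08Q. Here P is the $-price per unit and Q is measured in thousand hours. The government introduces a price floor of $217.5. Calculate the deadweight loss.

Competitive equilibrium: 223.875 − 0.01Q = 100.8 + 0.08Q → Q* = 1367.5, P* = 210.2.
At the floor P = 217.5, quantity demanded = (223.875 − 217.5)/0.01 = 637.5.
Sellers' marginal cost at Q' = 637.5: 100.8 + 0.08·637.5 = 151.8.
ΔQ = 1367.5 − 637.5 = 730; wedge = 217.5 − 151.8 = 65.7.
DWL = ½ × 730 × 65.7 = $23980.50 thousand.

$23980.50 thousand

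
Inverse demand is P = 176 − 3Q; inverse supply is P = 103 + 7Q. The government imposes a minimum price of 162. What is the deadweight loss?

Competitive equilibrium: 176 − 3Q = 103 + 7Q → Q* = 7.3, P* = 154.1.
At the floor P = 162, quantity demanded = (176 − 162)/3 = 4.6667.
Sellers' marginal cost at Q' = 4.6667: 103 + 7·4.6667 = 135.6669.
ΔQ = 7.3 − 4.6667 = 2.6333; wedge = 162 − 135.6669 = 26.3331.
Welfare loss = ½ × 2.6333 × 26.3331 = 34.67.

34.67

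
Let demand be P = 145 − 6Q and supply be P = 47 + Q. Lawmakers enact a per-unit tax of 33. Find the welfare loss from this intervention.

77.79

Competitive equilibrium: 145 − 6Q = 47 + Q → Q* = 14, P* = 61.
With the tax, the buyer price exceeds the seller price by 33: (145 − 6Q) − (47 + Q) = 33 → Q' = 9.2857.
ΔQ = 14 − 9.2857 = 4.7143; the wedge equals the tax, 33.
Welfare loss = ½ × 4.7143 × 33 = 77.79.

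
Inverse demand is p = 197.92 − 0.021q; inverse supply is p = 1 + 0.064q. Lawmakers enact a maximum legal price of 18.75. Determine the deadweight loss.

176757.41

Competitive equilibrium: 197.92 − 0.021q = 1 + 0.064q → q* = 2316.70588, p* = 149.26918.
At the ceiling p = 18.75, quantity supplied = (18.75 − 1)/0.064 = 277.34375.
Willingness to pay at q' = 277.34375: 197.92 − 0.021·277.34375 = 192.09578.
Δq = 2316.70588 − 277.34375 = 2039.36213; wedge = 192.09578 − 18.75 = 173.34578.
Welfare loss = ½ × 2039.36213 × 173.34578 = 176757.41.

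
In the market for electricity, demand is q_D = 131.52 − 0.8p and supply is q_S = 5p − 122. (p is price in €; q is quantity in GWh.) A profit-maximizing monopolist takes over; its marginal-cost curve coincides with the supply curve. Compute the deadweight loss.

€1448.61

In inverse form: demand p = 164.4 − 1.25q, supply p = 24.4 + 0.2q.
Competitive equilibrium: 164.4 − 1.25q = 24.4 + 0.2q → q* = 96.55172, p* = 43.71034.
Marginal revenue: MR = 164.4 − 2.5q. Set MR = MC: 164.4 − 2.5q = 24.4 + 0.2q → q_m = 51.85185.
Price p_m = 164.4 − 1.25·51.85185 = 99.58519; MC(q_m) = 24.4 + 0.2·51.85185 = 34.77037.
Competitive q* = 96.55172, so Δq = 44.69987; wedge = 99.58519 − 34.77037 = 64.81482.
DWL = ½ × 44.69987 × 64.81482 = €1448.61.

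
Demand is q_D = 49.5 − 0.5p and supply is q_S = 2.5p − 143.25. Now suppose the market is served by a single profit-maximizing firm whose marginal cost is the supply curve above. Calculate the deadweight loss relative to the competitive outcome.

In inverse form: demand p = 99 − 2q, supply p = 57.3 + 0.4q.
Competitive equilibrium: 99 − 2q = 57.3 + 0.4q → q* = 17.375, p* = 64.25.
Marginal revenue: MR = 99 − 4q. Set MR = MC: 99 − 4q = 57.3 + 0.4q → q_m = 9.4773.
Price p_m = 99 − 2·9.4773 = 80.0454; MC(q_m) = 57.3 + 0.4·9.4773 = 61.0909.
Competitive q* = 17.375, so Δq = 7.8977; wedge = 80.0454 − 61.0909 = 18.9545.
Deadweight loss = ½ × 7.8977 × 18.9545 = 74.85.

74.85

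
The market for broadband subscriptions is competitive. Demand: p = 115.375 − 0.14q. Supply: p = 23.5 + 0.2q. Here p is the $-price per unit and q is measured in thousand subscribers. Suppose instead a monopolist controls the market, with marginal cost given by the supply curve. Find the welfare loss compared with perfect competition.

$1055.99 thousand

Competitive equilibrium: 115.375 − 0.14q = 23.5 + 0.2q → q* = 270.2206, p* = 77.5441.
Marginal revenue: MR = 115.375 − 0.28q. Set MR = MC: 115.375 − 0.28q = 23.5 + 0.2q → q_m = 191.4063.
Price p_m = 115.375 − 0.14·191.4063 = 88.5781; MC(q_m) = 23.5 + 0.2·191.4063 = 61.7813.
Competitive q* = 270.2206, so Δq = 78.8143; wedge = 88.5781 − 61.7813 = 26.7968.
Welfare loss = ½ × 78.8143 × 26.7968 = $1055.99 thousand.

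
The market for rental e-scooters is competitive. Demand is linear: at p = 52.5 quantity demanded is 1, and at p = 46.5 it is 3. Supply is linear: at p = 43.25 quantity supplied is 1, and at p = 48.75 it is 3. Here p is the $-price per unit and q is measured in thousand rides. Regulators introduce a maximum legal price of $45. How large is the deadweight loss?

$2.72 thousand

Demand slope = (46.5 − 52.5)/(3 − 1) = −3, so p = 55.5 − 3q.
Supply slope = (48.75 − 43.25)/(3 − 1) = 2.75, so p = 40.5 + 2.75q.
Competitive equilibrium: 55.5 − 3q = 40.5 + 2.75q → q* = 2.6087, p* = 47.6739.
At the ceiling p = 45, quantity supplied = (45 − 40.5)/2.75 = 1.6364.
Willingness to pay at q' = 1.6364: 55.5 − 3·1.6364 = 50.5908.
Δq = 2.6087 − 1.6364 = 0.9723; wedge = 50.5908 − 45 = 5.5908.
Deadweight loss = ½ × 0.9723 × 5.5908 = $2.72 thousand.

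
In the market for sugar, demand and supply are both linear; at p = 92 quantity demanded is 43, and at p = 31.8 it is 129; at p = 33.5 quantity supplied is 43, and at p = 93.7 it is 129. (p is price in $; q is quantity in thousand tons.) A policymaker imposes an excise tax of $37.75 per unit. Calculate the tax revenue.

$2182.76 thousand

Demand slope = (31.8 − 92)/(129 − 43) = −0.7, so p = 122.1 − 0.7q.
Supply slope = (93.7 − 33.5)/(129 − 43) = 0.7, so p = 3.4 + 0.7q.
Competitive equilibrium: 122.1 − 0.7q = 3.4 + 0.7q → q* = 84.7857, p* = 62.75.
With the tax, the buyer price exceeds the seller price by 37.75: (122.1 − 0.7q) − (3.4 + 0.7q) = 37.75 → q' = 57.8214.
Tax revenue = 37.75 × 57.8214 = $2182.76 thousand.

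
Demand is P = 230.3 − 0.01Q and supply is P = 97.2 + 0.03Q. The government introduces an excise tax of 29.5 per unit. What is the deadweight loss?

10878.125

Competitive equilibrium: 230.3 − 0.01Q = 97.2 + 0.03Q → Q* = 3327.5, P* = 197.025.
With the tax, the buyer price exceeds the seller price by 29.5: (230.3 − 0.01Q) − (97.2 + 0.03Q) = 29.5 → Q' = 2590.
ΔQ = 3327.5 − 2590 = 737.5; the wedge equals the tax, 29.5.
The triangle = ½ × 737.5 × 29.5 = 10878.125.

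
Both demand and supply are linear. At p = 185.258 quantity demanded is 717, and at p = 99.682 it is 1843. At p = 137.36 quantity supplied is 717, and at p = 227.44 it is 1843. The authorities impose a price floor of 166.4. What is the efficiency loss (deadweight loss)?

270.66

Demand slope = (99.682 − 185.258)/(1843 − 717) = −0.076, so p = 239.75 − 0.076q.
Supply slope = (227.44 − 137.36)/(1843 − 717) = 0.08, so p = 80 + 0.08q.
Competitive equilibrium: 239.75 − 0.076q = 80 + 0.08q → q* = 1024.0385, p* = 161.9231.
At the floor p = 166.4, quantity demanded = (239.75 − 166.4)/0.076 = 965.1316.
Sellers' marginal cost at q' = 965.1316: 80 + 0.08·965.1316 = 157.2105.
Δq = 1024.0385 − 965.1316 = 58.9069; wedge = 166.4 − 157.2105 = 9.1895.
DWL = ½ × 58.9069 × 9.1895 = 270.66.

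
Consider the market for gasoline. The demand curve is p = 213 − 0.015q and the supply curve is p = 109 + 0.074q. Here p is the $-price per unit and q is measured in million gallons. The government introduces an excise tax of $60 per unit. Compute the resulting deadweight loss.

$20224.72 million

Competitive equilibrium: 213 − 0.015q = 109 + 0.074q → q* = 1168.5393, p* = 195.4719.
With the tax, the buyer price exceeds the seller price by 60: (213 − 0.015q) − (109 + 0.074q) = 60 → q' = 494.382.
Δq = 1168.5393 − 494.382 = 674.1573; the wedge equals the tax, 60.
Deadweight loss = ½ × 674.1573 × 60 = $20224.72 million.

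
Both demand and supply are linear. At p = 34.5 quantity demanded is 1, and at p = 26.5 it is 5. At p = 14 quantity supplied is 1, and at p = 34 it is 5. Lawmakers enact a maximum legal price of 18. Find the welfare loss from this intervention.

Demand slope = (26.5 − 34.5)/(5 − 1) = −2, so p = 36.5 − 2q.
Supply slope = (34 − 14)/(5 − 1) = 5, so p = 9 + 5q.
Competitive equilibrium: 36.5 − 2q = 9 + 5q → q* = 3.9286, p* = 28.6429.
At the ceiling p = 18, quantity supplied = (18 − 9)/5 = 1.8.
Willingness to pay at q' = 1.8: 36.5 − 2·1.8 = 32.9.
Δq = 3.9286 − 1.8 = 2.1286; wedge = 32.9 − 18 = 14.9.
The triangle = ½ × 2.1286 × 14.9 = 15.86.

15.86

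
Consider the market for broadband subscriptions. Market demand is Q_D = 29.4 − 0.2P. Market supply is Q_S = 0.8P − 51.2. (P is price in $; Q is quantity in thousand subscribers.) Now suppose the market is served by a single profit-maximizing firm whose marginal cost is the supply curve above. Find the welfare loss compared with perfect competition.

In inverse form: demand P = 147 − 5Q, supply P = 64 + 1.25Q.
Competitive equilibrium: 147 − 5Q = 64 + 1.25Q → Q* = 13.28, P* = 80.6.
Marginal revenue: MR = 147 − 10Q. Set MR = MC: 147 − 10Q = 64 + 1.25Q → Q_m = 7.3778.
Price P_m = 147 − 5·7.3778 = 110.111; MC(Q_m) = 64 + 1.25·7.3778 = 73.2223.
Competitive Q* = 13.28, so ΔQ = 5.9022; wedge = 110.111 − 73.2223 = 36.8887.
The triangle = ½ × 5.9022 × 36.8887 = $108.86 thousand.

$108.86 thousand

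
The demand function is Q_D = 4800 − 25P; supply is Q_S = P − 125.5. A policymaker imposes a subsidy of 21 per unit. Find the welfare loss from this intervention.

In inverse form: demand P = 192 − 0.04Q, supply P = 125.5 + Q.
Competitive equilibrium: 192 − 0.04Q = 125.5 + Q → Q* = 63.9423, P* = 189.4423.
The subsidy lowers effective supply by 21: P = 104.5 + Q.
New quantity: 192 − 0.04Q = 104.5 + Q → Q' = 84.1346.
Overproduction ΔQ = 84.1346 − 63.9423 = 20.1923; wedge = subsidy = 21.
Deadweight loss = ½ × 20.1923 × 21 = 212.02.

212.02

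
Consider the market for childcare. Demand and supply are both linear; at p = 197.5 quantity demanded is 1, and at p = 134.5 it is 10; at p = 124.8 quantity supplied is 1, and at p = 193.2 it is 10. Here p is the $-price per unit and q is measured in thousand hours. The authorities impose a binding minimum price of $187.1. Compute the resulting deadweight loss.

Demand slope = (134.5 − 197.5)/(10 − 1) = −7, so p = 204.5 − 7q.
Supply slope = (193.2 − 124.8)/(10 − 1) = 7.6, so p = 117.2 + 7.6q.
Competitive equilibrium: 204.5 − 7q = 117.2 + 7.6q → q* = 5.9795, p* = 162.6438.
At the floor p = 187.1, quantity demanded = (204.5 − 187.1)/7 = 2.4857.
Sellers' marginal cost at q' = 2.4857: 117.2 + 7.6·2.4857 = 136.0913.
Δq = 5.9795 − 2.4857 = 3.4938; wedge = 187.1 − 136.0913 = 51.0087.
Deadweight loss = ½ × 3.4938 × 51.0087 = $89.11 thousand.

$89.11 thousand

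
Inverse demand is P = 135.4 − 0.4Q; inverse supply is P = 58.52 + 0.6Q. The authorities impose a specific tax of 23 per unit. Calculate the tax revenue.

1239.24

Competitive equilibrium: 135.4 − 0.4Q = 58.52 + 0.6Q → Q* = 76.88, P* = 104.648.
With the tax, the buyer price exceeds the seller price by 23: (135.4 − 0.4Q) − (58.52 + 0.6Q) = 23 → Q' = 53.88.
Tax revenue = 23 × 53.88 = 1239.24.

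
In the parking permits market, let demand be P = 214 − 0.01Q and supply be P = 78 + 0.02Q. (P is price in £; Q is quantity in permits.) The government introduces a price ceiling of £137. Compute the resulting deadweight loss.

£37604.17

Competitive equilibrium: 214 − 0.01Q = 78 + 0.02Q → Q* = 4533.3333, P* = 168.6667.
At the ceiling P = 137, quantity supplied = (137 − 78)/0.02 = 2950.
Willingness to pay at Q' = 2950: 214 − 0.01·2950 = 184.5.
ΔQ = 4533.3333 − 2950 = 1583.3333; wedge = 184.5 − 137 = 47.5.
DWL = ½ × 1583.3333 × 47.5 = £37604.17.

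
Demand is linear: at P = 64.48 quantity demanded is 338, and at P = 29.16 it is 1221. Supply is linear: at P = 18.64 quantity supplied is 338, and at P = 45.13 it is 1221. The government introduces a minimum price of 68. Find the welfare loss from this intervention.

19314.29

Demand slope = (29.16 − 64.48)/(1221 − 338) = −0.04, so P = 78 − 0.04Q.
Supply slope = (45.13 − 18.64)/(1221 − 338) = 0.03, so P = 8.5 + 0.03Q.
Competitive equilibrium: 78 − 0.04Q = 8.5 + 0.03Q → Q* = 992.85714, P* = 38.28571.
At the floor P = 68, quantity demanded = (78 − 68)/0.04 = 250.
Sellers' marginal cost at Q' = 250: 8.5 + 0.03·250 = 16.
ΔQ = 992.85714 − 250 = 742.85714; wedge = 68 − 16 = 52.
The triangle = ½ × 742.85714 × 52 = 19314.29.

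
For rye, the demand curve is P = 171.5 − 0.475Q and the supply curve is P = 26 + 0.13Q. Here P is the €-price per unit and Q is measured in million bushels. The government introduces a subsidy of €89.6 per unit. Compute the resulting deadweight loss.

Competitive equilibrium: 171.5 − 0.475Q = 26 + 0.13Q → Q* = 240.4959, P* = 57.2645.
The subsidy lowers effective supply by 89.6: P = 0.13Q − 63.6.
New quantity: 171.5 − 0.475Q = 0.13Q − 63.6 → Q' = 388.595.
Overproduction ΔQ = 388.595 − 240.4959 = 148.0991; wedge = subsidy = 89.6.
Deadweight loss = ½ × 148.0991 × 89.6 = €6634.84 million.

€6634.84 million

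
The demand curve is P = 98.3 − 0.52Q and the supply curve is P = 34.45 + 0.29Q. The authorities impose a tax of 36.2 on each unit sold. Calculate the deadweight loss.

Competitive equilibrium: 98.3 − 0.52Q = 34.45 + 0.29Q → Q* = 78.8272, P* = 57.3099.
With the tax, the buyer price exceeds the seller price by 36.2: (98.3 − 0.52Q) − (34.45 + 0.29Q) = 36.2 → Q' = 34.1358.
ΔQ = 78.8272 − 34.1358 = 44.6914; the wedge equals the tax, 36.2.
DWL = ½ × 44.6914 × 36.2 = 808.91.

808.91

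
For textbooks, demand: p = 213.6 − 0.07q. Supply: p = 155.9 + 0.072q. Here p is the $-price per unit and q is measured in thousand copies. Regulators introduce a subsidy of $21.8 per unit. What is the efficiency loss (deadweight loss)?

Competitive equilibrium: 213.6 − 0.07q = 155.9 + 0.072q → q* = 406.338, p* = 185.1563.
The subsidy lowers effective supply by 21.8: p = 134.1 + 0.072q.
New quantity: 213.6 − 0.07q = 134.1 + 0.072q → q' = 559.8592.
Overproduction Δq = 559.8592 − 406.338 = 153.5212; wedge = subsidy = 21.8.
Welfare loss = ½ × 153.5212 × 21.8 = $1673.38 thousand.

$1673.38 thousand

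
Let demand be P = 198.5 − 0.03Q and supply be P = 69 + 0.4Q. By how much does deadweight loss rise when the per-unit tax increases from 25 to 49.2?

2087.95

Competitive equilibrium: 198.5 − 0.03Q = 69 + 0.4Q → Q* = 301.1628, P* = 189.4651.
For a per-unit tax t: ΔQ = t/0.43, so DWL = ½·t·(t/0.43) = t²/0.86.
At t = 25: DWL = 726.744. At t = 49.2: DWL = 2814.698.
Increase = 2814.698 − 726.744 = 2087.95.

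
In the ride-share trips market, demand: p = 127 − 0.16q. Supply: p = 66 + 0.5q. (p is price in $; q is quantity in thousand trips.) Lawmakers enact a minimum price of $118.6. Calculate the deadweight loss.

$526 thousand

Competitive equilibrium: 127 − 0.16q = 66 + 0.5q → q* = 92.4242, p* = 112.2121.
At the floor p = 118.6, quantity demanded = (127 − 118.6)/0.16 = 52.5.
Sellers' marginal cost at q' = 52.5: 66 + 0.5·52.5 = 92.25.
Δq = 92.4242 − 52.5 = 39.9242; wedge = 118.6 − 92.25 = 26.35.
Deadweight loss = ½ × 39.9242 × 26.35 = $526 thousand.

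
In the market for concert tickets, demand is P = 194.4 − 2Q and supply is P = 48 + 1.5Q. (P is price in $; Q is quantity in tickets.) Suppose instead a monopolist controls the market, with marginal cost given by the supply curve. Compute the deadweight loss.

Competitive equilibrium: 194.4 − 2Q = 48 + 1.5Q → Q* = 41.8286, P* = 110.7429.
Marginal revenue: MR = 194.4 − 4Q. Set MR = MC: 194.4 − 4Q = 48 + 1.5Q → Q_m = 26.6182.
Price P_m = 194.4 − 2·26.6182 = 141.1636; MC(Q_m) = 48 + 1.5·26.6182 = 87.9273.
Competitive Q* = 41.8286, so ΔQ = 15.2104; wedge = 141.1636 − 87.9273 = 53.2363.
Welfare loss = ½ × 15.2104 × 53.2363 = $404.87.

$404.87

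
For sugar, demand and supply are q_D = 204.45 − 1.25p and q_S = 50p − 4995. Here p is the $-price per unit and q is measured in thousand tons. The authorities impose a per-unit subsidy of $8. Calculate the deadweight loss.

In inverse form: demand p = 163.56 − 0.8q, supply p = 99.9 + 0.02q.
Competitive equilibrium: 163.56 − 0.8q = 99.9 + 0.02q → q* = 77.6341, p* = 101.4527.
The subsidy lowers effective supply by 8: p = 91.9 + 0.02q.
New quantity: 163.56 − 0.8q = 91.9 + 0.02q → q' = 87.3902.
Overproduction Δq = 87.3902 − 77.6341 = 9.7561; wedge = subsidy = 8.
The triangle = ½ × 9.7561 × 8 = $39.02 thousand.

$39.02 thousand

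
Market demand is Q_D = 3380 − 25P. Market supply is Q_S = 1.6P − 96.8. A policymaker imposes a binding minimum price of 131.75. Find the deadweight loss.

226.17

In inverse form: demand P = 135.2 − 0.04Q, supply P = 60.5 + 0.625Q.
Competitive equilibrium: 135.2 − 0.04Q = 60.5 + 0.625Q → Q* = 112.3308, P* = 130.7068.
At the floor P = 131.75, quantity demanded = (135.2 − 131.75)/0.04 = 86.25.
Sellers' marginal cost at Q' = 86.25: 60.5 + 0.625·86.25 = 114.4063.
ΔQ = 112.3308 − 86.25 = 26.0808; wedge = 131.75 − 114.4063 = 17.3437.
Welfare loss = ½ × 26.0808 × 17.3437 = 226.17.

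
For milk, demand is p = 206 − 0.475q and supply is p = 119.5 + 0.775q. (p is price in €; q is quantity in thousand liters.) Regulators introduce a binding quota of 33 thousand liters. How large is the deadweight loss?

Competitive equilibrium: 206 − 0.475q = 119.5 + 0.775q → q* = 69.2, p* = 173.13.
At q = 33: demand price = 206 − 0.475·33 = 190.325; supply price = 119.5 + 0.775·33 = 145.075.
Δq = 69.2 − 33 = 36.2; wedge = 190.325 − 145.075 = 45.25.
DWL = ½ × 36.2 × 45.25 = €819.025 thousand.

€819.025 thousand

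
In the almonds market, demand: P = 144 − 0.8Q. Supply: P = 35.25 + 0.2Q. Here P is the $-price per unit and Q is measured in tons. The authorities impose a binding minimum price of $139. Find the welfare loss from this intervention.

Competitive equilibrium: 144 − 0.8Q = 35.25 + 0.2Q → Q* = 108.75, P* = 57.
At the floor P = 139, quantity demanded = (144 − 139)/0.8 = 6.25.
Sellers' marginal cost at Q' = 6.25: 35.25 + 0.2·6.25 = 36.5.
ΔQ = 108.75 − 6.25 = 102.5; wedge = 139 − 36.5 = 102.5.
The triangle = ½ × 102.5 × 102.5 = $5253.125.

$5253.125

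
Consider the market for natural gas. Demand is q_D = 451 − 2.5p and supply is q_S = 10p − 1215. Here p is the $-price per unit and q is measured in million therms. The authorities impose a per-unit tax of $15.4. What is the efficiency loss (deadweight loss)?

In inverse form: demand p = 180.4 − 0.4q, supply p = 121.5 + 0.1q.
Competitive equilibrium: 180.4 − 0.4q = 121.5 + 0.1q → q* = 117.8, p* = 133.28.
With the tax, the buyer price exceeds the seller price by 15.4: (180.4 − 0.4q) − (121.5 + 0.1q) = 15.4 → q' = 87.
Δq = 117.8 − 87 = 30.8; the wedge equals the tax, 15.4.
Deadweight loss = ½ × 30.8 × 15.4 = $237.16 million.

$237.16 million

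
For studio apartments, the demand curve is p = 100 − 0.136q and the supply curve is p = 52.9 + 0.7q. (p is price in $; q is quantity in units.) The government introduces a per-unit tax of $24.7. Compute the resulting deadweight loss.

$364.89

Competitive equilibrium: 100 − 0.136q = 52.9 + 0.7q → q* = 56.3397, p* = 92.3378.
With the tax, the buyer price exceeds the seller price by 24.7: (100 − 0.136q) − (52.9 + 0.7q) = 24.7 → q' = 26.7943.
Δq = 56.3397 − 26.7943 = 29.5454; the wedge equals the tax, 24.7.
The triangle = ½ × 29.5454 × 24.7 = $364.89.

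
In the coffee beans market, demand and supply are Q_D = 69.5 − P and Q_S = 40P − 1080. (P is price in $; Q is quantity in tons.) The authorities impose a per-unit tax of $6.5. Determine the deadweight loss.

$20.61

In inverse form: demand P = 69.5 − Q, supply P = 27 + 0.025Q.
Competitive equilibrium: 69.5 − Q = 27 + 0.025Q → Q* = 41.4634, P* = 28.0366.
With the tax, the buyer price exceeds the seller price by 6.5: (69.5 − Q) − (27 + 0.025Q) = 6.5 → Q' = 35.122.
ΔQ = 41.4634 − 35.122 = 6.3414; the wedge equals the tax, 6.5.
DWL = ½ × 6.3414 × 6.5 = $20.61.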